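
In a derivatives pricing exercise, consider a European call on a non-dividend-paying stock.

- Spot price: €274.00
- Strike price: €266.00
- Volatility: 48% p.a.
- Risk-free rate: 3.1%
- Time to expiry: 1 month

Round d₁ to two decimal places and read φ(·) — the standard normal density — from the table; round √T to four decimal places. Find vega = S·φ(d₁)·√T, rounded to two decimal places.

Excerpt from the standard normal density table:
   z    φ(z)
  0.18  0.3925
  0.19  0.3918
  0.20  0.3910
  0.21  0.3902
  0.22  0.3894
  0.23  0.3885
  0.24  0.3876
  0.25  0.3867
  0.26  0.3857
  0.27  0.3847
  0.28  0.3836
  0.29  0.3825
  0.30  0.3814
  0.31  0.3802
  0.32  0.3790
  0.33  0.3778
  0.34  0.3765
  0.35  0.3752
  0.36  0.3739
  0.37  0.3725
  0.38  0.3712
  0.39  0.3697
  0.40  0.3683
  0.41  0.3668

σ√T = 0.48·√0.08333 = 0.1386
ln(S/K) + (r + σ²/2)T = ln(274/266) + (0.031 + 0.48²/2)·0.08333 = 0.0296 + 0.0122 = 0.0418
d₁ = 0.0418 / 0.1386 = 0.3018 → 0.30
√T = √0.08333 = 0.2887
φ(d₁) = φ(0.30) = 0.3814
vega = S·φ(d₁)·√T = 274·0.3814·0.2887 = 30.1702
(The put has the same vega.)

30.17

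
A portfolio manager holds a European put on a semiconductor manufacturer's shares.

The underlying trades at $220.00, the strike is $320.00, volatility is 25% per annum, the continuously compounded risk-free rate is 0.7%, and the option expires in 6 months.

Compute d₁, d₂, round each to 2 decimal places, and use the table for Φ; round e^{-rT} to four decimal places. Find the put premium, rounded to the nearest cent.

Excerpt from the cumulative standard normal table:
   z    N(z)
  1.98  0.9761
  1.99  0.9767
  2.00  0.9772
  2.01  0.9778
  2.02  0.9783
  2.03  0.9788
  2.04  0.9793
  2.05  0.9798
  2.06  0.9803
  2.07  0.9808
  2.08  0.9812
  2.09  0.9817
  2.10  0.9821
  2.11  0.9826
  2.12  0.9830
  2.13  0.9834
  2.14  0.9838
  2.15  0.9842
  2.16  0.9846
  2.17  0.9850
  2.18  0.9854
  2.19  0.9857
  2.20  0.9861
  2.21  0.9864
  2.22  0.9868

$99.20

σ√T = 0.25·√0.5 = 0.1768
ln(S/K) + (r + σ²/2)T = ln(220/320) + (0.007 + 0.25²/2)·0.5 = -0.3747 + 0.0191 = -0.3556
d₁ = -0.3556 / 0.1768 = -2.0114 ⇒ -2.01
d₂ = d₁ − σ√T = -2.0114 − 0.1768 = -2.1882 ⇒ -2.19
exp(−rT) = exp(−0.007·0.5) = 0.9965
N(−d₂) = N(2.19) = 0.9857;  N(−d₁) = N(2.01) = 0.9778
P = 320·0.9965·0.9857 − 220·0.9778 = 314.3200 − 215.1160 = 99.2040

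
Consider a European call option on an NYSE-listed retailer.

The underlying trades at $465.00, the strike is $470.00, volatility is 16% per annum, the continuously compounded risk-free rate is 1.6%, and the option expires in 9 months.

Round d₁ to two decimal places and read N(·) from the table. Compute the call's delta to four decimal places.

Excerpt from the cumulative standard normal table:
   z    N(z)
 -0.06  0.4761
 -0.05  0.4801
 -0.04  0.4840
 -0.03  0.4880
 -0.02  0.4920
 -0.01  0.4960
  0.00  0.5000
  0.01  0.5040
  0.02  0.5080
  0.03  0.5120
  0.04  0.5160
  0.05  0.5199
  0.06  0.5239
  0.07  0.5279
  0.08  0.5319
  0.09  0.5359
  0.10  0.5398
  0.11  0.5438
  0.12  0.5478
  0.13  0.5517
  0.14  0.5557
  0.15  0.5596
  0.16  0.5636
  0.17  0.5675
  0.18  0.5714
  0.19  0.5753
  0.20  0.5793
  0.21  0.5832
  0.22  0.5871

0.5319

σ√T = 0.16·√0.75 = 0.1386
d₁ = [ln(465/470) + (0.016 + 0.16²/2)·0.75] / 0.1386 = [-0.0107 + 0.0216] / 0.1386 = 0.0787 ⇒ 0.08
N(d₁) = N(0.08) = 0.5319
Δ_call = N(d₁) = 0.5319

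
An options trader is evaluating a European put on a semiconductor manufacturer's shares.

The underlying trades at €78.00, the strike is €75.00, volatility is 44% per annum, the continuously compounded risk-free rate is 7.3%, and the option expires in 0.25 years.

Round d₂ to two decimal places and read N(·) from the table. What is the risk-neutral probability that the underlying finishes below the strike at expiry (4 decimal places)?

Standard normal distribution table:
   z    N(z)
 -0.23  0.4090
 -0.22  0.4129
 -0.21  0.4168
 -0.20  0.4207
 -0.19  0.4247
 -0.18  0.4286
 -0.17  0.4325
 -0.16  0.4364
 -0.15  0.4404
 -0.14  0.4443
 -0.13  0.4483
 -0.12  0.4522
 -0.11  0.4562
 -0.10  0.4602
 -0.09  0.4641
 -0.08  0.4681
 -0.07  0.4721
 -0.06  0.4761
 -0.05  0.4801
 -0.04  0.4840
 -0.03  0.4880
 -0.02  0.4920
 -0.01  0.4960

σ√T = 0.44 × 0.5000 = 0.2200
d₁ = [ln(78/75) + (0.073 + 0.44²/2)·0.25] / 0.2200 = [0.0392 + 0.0425] / 0.2200 = 0.3712 ⇒ 0.37
d₂ = d₁ − σ√T = 0.3712 − 0.2200 = 0.1512 ⇒ 0.15
Risk-neutral Pr[S_T < K] = N(−d₂) = N(-0.15) = 0.4404

0.4404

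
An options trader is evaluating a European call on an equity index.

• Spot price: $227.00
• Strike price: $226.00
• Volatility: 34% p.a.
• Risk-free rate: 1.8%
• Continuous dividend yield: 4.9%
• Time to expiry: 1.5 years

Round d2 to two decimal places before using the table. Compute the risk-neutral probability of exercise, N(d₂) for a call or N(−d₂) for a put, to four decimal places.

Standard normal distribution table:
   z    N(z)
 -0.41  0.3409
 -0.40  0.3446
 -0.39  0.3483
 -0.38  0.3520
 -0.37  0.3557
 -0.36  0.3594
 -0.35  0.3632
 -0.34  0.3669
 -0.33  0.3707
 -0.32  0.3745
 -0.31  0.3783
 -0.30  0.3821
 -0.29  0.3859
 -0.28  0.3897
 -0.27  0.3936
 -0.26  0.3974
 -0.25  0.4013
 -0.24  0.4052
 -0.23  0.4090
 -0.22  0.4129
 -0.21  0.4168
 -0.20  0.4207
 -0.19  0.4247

0.3783

σ√T = 0.34 × 1.2247 = 0.4164
d₁ = [ln(227/226) + (0.018 − 0.049 + ½·0.34²)·1.5] / (σ√T) = (0.0044 + 0.0402) / 0.4164 = 0.1071 which rounds to 0.11
d₂ = 0.1071 − 0.4164 = -0.3093 which rounds to -0.31
Risk-neutral Pr[S_T > K] = N(d₂) = N(-0.31) = 0.3783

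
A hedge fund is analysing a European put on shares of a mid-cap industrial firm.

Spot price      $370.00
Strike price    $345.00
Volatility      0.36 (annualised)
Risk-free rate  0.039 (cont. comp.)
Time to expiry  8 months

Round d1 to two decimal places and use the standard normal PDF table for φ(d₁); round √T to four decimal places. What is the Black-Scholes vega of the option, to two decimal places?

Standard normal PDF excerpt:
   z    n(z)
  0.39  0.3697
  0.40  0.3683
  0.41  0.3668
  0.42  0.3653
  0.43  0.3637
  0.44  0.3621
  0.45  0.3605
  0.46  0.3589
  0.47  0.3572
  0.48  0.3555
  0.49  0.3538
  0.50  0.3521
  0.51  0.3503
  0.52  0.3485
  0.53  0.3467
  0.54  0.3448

107.91

σ√T = 0.36 × 0.8165 = 0.2939
d₁ = [ln(370/345) + (0.039 + ½·0.36²)·0.6667] / (σ√T) = (0.0700 + 0.0692) / 0.2939 = 0.4734 which rounds to 0.47
√T = √0.6667 = 0.8165
φ(d₁) = φ(0.47) = 0.3572
vega = S·φ(d₁)·√T = 370·0.3572·0.8165 = 107.9119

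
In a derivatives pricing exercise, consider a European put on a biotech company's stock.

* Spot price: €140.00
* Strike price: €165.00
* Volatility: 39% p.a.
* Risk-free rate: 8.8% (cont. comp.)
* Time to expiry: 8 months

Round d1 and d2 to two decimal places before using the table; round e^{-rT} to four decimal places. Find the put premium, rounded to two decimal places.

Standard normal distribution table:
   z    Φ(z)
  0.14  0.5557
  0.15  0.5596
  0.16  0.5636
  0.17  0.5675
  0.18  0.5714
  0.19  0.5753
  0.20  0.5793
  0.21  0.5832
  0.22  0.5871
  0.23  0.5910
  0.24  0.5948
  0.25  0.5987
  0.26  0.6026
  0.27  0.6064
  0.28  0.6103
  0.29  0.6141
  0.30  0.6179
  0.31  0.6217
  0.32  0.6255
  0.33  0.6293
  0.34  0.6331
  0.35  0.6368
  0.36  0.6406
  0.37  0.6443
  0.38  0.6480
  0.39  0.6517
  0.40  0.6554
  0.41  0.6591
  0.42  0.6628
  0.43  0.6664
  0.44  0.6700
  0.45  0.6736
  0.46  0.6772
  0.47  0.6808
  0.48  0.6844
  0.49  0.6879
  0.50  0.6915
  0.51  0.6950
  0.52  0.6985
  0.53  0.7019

σ√T = 0.39 × 0.8165 = 0.3184
ln(S/K) + (r + σ²/2)T = ln(140/165) + (0.088 + 0.39²/2)·0.6667 = -0.1643 + 0.1094 = -0.0549
d₁ = -0.0549 / 0.3184 = -0.1725 ≈ -0.17
d₂ = d₁ − σ√T = -0.1725 − 0.3184 = -0.4910 ≈ -0.49
e^(−rT) = e^(−0.088·0.6667) = 0.9430
P = 165·0.9430·N(0.49) − 140·N(0.17) = 165·0.9430·0.6879 − 140·0.5675 = 107.0338 − 79.4500 = 27.5838

€27.58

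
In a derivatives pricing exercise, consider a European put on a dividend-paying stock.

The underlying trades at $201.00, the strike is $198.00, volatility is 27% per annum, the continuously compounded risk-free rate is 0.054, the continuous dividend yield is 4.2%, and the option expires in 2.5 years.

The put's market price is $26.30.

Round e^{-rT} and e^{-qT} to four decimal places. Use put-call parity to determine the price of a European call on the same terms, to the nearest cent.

exp(−qT) = exp(−0.042·2.5) = 0.9003;  exp(−rT) = exp(−0.054·2.5) = 0.8737
Put-call parity: C − P = S·e^(−qT) − K·e^(−rT) = 201·0.9003 − 198·0.8737 = 180.9603 − 172.9926 = 7.9677
C = P + (C − P) = 26.30 + (7.9677) = 34.2677

$34.27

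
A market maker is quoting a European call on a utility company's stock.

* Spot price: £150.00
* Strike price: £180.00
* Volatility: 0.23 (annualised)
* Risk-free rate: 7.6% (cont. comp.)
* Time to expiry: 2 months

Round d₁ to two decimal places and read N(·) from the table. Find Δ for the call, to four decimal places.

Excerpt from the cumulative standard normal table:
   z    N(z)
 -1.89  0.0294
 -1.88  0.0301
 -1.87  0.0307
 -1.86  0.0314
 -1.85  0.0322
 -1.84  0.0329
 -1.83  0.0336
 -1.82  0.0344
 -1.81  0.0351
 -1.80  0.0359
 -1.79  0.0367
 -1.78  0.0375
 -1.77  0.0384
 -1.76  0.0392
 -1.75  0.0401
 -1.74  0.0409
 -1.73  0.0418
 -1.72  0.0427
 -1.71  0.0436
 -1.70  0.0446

0.0392

σ√T = 0.23·√0.1667 = 0.0939
d₁ = [ln(150/180) + (0.076 + 0.23²/2)·0.1667] / 0.0939 = [-0.1823 + 0.0171] / 0.0939 = -1.7599 → -1.76
N(d₁) = N(-1.76) = 0.0392
Δ_call = N(d₁) = 0.0392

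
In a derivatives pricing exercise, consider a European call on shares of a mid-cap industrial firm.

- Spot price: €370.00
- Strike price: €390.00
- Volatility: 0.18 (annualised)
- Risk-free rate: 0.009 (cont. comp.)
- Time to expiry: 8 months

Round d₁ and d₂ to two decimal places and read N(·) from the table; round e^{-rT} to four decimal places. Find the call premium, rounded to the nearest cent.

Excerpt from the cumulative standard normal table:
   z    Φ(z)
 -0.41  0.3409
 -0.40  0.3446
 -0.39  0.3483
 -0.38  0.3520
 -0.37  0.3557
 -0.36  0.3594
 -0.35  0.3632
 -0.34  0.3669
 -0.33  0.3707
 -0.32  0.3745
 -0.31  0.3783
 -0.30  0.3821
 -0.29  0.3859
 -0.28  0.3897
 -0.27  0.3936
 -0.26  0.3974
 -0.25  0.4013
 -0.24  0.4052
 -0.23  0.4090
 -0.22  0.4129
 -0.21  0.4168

€14.90

σ√T = 0.18·√0.6667 = 0.1470
d₁ = [ln(370/390) + (0.009 + 0.18²/2)·0.6667] / 0.1470 = [-0.0526 + 0.0168] / 0.1470 = -0.2439 ⇒ -0.24
d₂ = d₁ − σ√T = -0.2439 − 0.1470 = -0.3909 ⇒ -0.39
e^(−rT) = e^(−0.009·0.6667) = 0.9940
N(d₁) = N(-0.24) = 0.4052;  N(d₂) = N(-0.39) = 0.3483
C = 370·0.4052 − 390·0.9940·0.3483 = 149.9240 − 135.0220 = 14.9020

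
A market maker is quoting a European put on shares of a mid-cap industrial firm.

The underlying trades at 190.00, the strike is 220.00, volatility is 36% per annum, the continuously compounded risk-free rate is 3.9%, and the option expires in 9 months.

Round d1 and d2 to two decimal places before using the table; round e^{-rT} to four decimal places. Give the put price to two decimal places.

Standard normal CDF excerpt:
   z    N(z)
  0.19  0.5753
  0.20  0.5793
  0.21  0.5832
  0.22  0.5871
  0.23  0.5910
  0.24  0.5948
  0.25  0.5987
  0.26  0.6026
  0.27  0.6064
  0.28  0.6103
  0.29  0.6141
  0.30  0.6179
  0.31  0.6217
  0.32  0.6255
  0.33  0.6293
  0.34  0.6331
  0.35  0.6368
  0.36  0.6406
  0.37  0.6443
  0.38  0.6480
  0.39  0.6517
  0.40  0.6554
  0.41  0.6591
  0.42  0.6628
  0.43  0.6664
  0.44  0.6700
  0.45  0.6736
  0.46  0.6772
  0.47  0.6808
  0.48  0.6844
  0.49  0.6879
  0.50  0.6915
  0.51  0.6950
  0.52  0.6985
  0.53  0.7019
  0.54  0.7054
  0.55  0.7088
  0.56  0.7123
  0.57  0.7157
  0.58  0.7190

38.42

σ√T = 0.36·√0.75 = 0.3118
d₁ = [ln(190/220) + (0.039 + 0.36²/2)·0.75] / 0.3118 = [-0.1466 + 0.0779] / 0.3118 = -0.2205 → -0.22
d₂ = d₁ − σ√T = -0.2205 − 0.3118 = -0.5323 → -0.53
e^(−rT) = e^(−0.039·0.75) = 0.9712
P = 220·0.9712·N(0.53) − 190·N(0.22) = 220·0.9712·0.7019 − 190·0.5871 = 149.9708 − 111.5490 = 38.4218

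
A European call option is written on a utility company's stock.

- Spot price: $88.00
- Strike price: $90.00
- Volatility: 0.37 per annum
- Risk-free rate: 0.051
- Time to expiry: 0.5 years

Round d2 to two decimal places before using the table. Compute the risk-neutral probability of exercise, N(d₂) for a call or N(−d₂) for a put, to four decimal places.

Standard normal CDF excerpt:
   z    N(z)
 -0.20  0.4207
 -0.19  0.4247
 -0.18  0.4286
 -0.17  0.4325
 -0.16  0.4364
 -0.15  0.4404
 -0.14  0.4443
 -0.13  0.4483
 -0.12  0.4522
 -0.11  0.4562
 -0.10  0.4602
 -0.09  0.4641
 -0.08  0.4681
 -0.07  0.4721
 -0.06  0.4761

0.4522

σ√T = 0.37 × 0.7071 = 0.2616
d₁ = [ln(88/90) + (0.051 + 0.37²/2)·0.5] / 0.2616 = [-0.0225 + 0.0597] / 0.2616 = 0.1424 ⇒ 0.14
d₂ = d₁ − σ√T = 0.1424 − 0.2616 = -0.1192 ⇒ -0.12
Pr(exercise) under Q = N(d₂) = 0.4522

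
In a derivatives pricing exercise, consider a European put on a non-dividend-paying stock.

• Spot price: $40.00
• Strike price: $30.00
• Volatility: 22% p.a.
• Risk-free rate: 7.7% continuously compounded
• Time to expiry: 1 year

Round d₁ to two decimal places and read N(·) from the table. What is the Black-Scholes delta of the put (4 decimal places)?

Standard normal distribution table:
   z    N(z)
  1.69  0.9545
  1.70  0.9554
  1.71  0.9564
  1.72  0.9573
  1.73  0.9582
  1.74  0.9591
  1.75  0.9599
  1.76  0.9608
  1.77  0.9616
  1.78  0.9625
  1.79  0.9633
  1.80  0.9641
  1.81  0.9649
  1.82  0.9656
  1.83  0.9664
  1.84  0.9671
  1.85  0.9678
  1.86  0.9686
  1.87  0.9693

-0.0384

T = 1;  σ√T = 0.2200
d₁ = [ln(40/30) + (0.077 + ½·0.22²)·1] / (σ√T) = (0.2877 + 0.1012) / 0.2200 = 1.7676 → 1.77
N(d₁) = N(1.77) = 0.9616
Δ_put = N(d₁) − 1 = 0.9616 − 1 = -0.0384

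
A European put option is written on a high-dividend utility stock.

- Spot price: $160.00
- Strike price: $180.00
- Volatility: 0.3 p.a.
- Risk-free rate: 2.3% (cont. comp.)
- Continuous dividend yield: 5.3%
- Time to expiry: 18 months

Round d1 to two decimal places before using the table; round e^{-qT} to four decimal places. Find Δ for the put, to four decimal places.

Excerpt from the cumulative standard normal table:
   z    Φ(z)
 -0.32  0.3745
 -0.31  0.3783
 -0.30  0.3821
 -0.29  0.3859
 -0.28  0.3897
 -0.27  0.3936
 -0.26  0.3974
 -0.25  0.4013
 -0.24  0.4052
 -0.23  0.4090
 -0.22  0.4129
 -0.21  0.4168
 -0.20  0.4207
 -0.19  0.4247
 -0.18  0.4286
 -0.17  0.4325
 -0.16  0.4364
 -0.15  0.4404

σ√T = 0.3·√1.5 = 0.3674
d₁ = [ln(160/180) + (0.023 − 0.053 + 0.3²/2)·1.5] / 0.3674 = [-0.1178 + 0.0225] / 0.3674 = -0.2593 ⇒ -0.26
N(d₁) = N(-0.26) = 0.3974
Δ_put = exp(−qT)·(N(d₁) − 1) = 0.9236·(0.3974 − 1) = -0.5566

-0.5566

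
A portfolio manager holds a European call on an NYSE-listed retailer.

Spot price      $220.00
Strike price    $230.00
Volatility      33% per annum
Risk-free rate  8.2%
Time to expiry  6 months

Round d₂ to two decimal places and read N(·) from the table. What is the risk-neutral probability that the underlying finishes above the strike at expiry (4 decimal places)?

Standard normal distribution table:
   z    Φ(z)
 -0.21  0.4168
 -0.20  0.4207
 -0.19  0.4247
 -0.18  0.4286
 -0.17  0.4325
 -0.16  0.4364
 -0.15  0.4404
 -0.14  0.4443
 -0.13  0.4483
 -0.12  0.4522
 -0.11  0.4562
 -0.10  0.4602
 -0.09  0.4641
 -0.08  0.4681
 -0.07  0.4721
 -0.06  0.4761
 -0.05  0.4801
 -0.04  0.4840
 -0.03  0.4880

0.4483

σ√T = 0.33 × 0.7071 = 0.2333
d₁ = [ln(220/230) + (0.082 + 0.33²/2)·0.5] / 0.2333 = [-0.0445 + 0.0682] / 0.2333 = 0.1019 → 0.10
d₂ = d₁ − σ√T = 0.1019 − 0.2333 = -0.1315 → -0.13
Risk-neutral Pr[S_T > K] = N(d₂) = N(-0.13) = 0.4483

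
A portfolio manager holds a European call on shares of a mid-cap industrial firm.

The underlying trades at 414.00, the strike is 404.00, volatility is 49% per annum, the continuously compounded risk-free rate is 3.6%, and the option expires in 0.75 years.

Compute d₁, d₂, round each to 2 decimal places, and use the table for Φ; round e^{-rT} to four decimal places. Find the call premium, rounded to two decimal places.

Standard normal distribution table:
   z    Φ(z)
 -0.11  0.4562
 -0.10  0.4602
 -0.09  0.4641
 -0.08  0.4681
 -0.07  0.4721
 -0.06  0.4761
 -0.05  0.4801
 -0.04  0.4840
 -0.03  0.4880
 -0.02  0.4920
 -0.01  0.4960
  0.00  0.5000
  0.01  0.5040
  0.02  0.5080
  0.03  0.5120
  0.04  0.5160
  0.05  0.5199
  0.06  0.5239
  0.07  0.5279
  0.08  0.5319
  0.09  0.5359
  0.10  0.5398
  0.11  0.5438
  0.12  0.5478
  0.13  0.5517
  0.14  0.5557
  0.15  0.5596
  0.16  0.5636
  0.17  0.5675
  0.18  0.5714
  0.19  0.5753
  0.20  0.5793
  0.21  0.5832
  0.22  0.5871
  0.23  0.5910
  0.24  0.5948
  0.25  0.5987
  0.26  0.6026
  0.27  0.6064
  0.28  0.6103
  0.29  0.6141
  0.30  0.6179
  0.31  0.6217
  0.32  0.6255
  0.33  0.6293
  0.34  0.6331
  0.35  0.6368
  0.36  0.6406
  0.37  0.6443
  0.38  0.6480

σ√T = 0.49·√0.75 = 0.4244
ln(S/K) + (r + σ²/2)T = ln(414/404) + (0.036 + 0.49²/2)·0.75 = 0.0245 + 0.1170 = 0.1415
d₁ = 0.1415 / 0.4244 = 0.3334 → 0.33
d₂ = d₁ − σ√T = 0.3334 − 0.4244 = -0.0909 → -0.09
exp(−rT) = exp(−0.036·0.75) = 0.9734
N(d₁) = N(0.33) = 0.6293;  N(d₂) = N(-0.09) = 0.4641
C = 414·0.6293 − 404·0.9734·0.4641 = 260.5302 − 182.5090 = 78.0212

78.02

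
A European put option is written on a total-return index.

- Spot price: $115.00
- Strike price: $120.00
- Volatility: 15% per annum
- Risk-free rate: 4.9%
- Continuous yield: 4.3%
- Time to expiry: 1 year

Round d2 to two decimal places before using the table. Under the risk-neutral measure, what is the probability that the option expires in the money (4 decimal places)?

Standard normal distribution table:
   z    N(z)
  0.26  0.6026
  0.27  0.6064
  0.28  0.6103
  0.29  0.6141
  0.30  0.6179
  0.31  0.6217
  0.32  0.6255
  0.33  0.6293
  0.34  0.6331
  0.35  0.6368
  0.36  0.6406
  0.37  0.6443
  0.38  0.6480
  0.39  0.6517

0.6255

T = 1;  σ√T = 0.1500
d₁ = [ln(115/120) + (0.049 − 0.043 + 0.15²/2)·1] / 0.1500 = [-0.0426 + 0.0173] / 0.1500 = -0.1687 which rounds to -0.17
d₂ = d₁ − σ√T = -0.1687 − 0.1500 = -0.3187 which rounds to -0.32
Risk-neutral Pr[S_T < K] = N(−d₂) = N(0.32) = 0.6255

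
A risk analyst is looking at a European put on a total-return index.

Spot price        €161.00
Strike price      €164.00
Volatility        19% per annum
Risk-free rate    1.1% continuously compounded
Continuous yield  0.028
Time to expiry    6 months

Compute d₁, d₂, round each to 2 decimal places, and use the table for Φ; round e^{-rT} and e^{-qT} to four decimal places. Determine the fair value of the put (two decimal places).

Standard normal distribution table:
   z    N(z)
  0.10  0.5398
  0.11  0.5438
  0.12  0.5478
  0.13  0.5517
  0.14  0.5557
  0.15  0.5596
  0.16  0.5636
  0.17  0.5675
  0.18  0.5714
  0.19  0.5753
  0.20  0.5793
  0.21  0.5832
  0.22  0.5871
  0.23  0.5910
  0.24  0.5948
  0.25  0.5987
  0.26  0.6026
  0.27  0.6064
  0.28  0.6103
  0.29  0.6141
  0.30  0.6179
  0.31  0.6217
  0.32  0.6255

€11.31

σ√T = 0.19 × 0.7071 = 0.1344
ln(S/K) + (r − q + σ²/2)T = ln(161/164) + (0.011 − 0.028 + 0.19²/2)·0.5 = -0.0185 + 0.0005 = -0.0179
d₁ = -0.0179 / 0.1344 = -0.1335 → -0.13
d₂ = d₁ − σ√T = -0.1335 − 0.1344 = -0.2679 → -0.27
exp(−qT) = exp(−0.028·0.5) = 0.9861;  exp(−rT) = exp(−0.011·0.5) = 0.9945
N(−d₂) = N(0.27) = 0.6064;  N(−d₁) = N(0.13) = 0.5517
P = 164·0.9945·0.6064 − 161·0.9861·0.5517 = 98.9026 − 87.5891 = 11.3136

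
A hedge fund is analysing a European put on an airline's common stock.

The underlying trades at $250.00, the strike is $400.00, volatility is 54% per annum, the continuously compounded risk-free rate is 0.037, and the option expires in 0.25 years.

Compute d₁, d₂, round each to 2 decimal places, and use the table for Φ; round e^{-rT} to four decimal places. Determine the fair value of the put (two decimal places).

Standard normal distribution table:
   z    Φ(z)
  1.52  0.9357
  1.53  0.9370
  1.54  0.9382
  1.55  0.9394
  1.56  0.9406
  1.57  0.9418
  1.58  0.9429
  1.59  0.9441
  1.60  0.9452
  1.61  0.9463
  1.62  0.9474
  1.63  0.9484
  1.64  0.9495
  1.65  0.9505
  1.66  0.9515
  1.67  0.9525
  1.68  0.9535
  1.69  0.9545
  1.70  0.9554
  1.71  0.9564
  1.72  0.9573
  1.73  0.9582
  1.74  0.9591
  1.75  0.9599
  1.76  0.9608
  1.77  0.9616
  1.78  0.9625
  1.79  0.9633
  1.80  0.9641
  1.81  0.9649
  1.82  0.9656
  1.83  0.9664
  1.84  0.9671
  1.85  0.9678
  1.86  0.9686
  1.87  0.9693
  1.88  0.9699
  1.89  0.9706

$147.83

T = 0.25;  σ√T = 0.2700
d₁ = [ln(250/400) + (0.037 + 0.54²/2)·0.25] / 0.2700 = [-0.4700 + 0.0457] / 0.2700 = -1.5715 ⇒ -1.57
d₂ = d₁ − σ√T = -1.5715 − 0.2700 = -1.8415 ⇒ -1.84
e^(−rT) = e^(−0.037·0.25) = 0.9908
P = 400·0.9908·N(1.84) − 250·N(1.57) = 400·0.9908·0.9671 − 250·0.9418 = 383.2811 − 235.4500 = 147.8311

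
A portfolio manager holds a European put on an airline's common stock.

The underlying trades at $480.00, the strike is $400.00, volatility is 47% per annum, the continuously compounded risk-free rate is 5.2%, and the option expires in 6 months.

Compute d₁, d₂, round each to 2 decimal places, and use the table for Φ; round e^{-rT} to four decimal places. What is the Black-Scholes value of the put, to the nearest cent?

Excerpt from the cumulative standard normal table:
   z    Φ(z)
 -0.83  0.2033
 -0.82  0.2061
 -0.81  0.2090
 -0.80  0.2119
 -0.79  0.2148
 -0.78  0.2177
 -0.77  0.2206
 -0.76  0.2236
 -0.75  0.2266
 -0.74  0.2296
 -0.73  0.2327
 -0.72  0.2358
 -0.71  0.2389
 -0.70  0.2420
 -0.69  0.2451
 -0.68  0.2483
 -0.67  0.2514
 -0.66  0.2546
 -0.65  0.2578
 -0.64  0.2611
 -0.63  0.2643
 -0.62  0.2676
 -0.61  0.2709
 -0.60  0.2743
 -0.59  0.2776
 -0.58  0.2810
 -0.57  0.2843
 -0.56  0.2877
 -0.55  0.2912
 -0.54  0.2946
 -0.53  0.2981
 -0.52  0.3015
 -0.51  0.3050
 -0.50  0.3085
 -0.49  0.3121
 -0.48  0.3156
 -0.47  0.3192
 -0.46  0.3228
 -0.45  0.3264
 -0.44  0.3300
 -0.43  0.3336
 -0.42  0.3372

σ√T = 0.47 × 0.7071 = 0.3323
d₁ = [ln(480/400) + (0.052 + ½·0.47²)·0.5] / (σ√T) = (0.1823 + 0.0812) / 0.3323 = 0.7930 ≈ 0.79
d₂ = 0.7930 − 0.3323 = 0.4607 ≈ 0.46
e^(−rT) = e^(−0.052·0.5) = 0.9743
P = 400·0.9743·N(-0.46) − 480·N(-0.79) = 400·0.9743·0.3228 − 480·0.2148 = 125.8016 − 103.1040 = 22.6976

$22.70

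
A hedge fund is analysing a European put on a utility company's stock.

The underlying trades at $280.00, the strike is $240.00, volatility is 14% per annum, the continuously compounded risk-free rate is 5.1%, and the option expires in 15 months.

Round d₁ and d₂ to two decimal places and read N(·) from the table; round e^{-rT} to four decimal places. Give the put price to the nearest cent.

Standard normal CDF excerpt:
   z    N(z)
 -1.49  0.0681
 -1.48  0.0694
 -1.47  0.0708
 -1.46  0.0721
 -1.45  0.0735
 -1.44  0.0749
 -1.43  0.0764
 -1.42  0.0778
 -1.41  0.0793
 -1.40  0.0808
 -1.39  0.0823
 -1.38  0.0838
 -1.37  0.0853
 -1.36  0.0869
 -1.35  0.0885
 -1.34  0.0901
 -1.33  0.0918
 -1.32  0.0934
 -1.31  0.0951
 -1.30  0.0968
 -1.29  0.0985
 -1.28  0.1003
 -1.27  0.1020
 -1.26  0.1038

σ√T = 0.14·√1.25 = 0.1565
d₁ = [ln(280/240) + (0.051 + 0.14²/2)·1.25] / 0.1565 = [0.1542 + 0.0760] / 0.1565 = 1.4704 → 1.47
d₂ = d₁ − σ√T = 1.4704 − 0.1565 = 1.3139 → 1.31
exp(−rT) = exp(−0.051·1.25) = 0.9382
P = 240·0.9382·N(-1.31) − 280·N(-1.47) = 240·0.9382·0.0951 − 280·0.0708 = 21.4135 − 19.8240 = 1.5895

$1.59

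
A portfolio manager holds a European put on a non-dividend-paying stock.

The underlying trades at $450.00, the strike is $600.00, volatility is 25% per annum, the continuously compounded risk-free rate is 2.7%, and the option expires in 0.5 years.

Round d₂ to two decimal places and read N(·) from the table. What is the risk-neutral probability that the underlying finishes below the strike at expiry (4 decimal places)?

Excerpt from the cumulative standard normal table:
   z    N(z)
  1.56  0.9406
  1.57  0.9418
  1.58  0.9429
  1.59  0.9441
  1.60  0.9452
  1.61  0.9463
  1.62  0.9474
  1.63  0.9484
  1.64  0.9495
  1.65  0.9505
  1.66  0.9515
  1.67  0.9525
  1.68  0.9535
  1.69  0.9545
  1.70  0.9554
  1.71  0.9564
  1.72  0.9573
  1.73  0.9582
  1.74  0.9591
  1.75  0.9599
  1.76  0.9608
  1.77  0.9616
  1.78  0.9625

0.9495

σ√T = 0.25·√0.5 = 0.1768
d₁ = [ln(450/600) + (0.027 + 0.25²/2)·0.5] / 0.1768 = [-0.2877 + 0.0291] / 0.1768 = -1.4626 → -1.46
d₂ = d₁ − σ√T = -1.4626 − 0.1768 = -1.6394 → -1.64
Risk-neutral Pr[S_T < K] = N(−d₂) = N(1.64) = 0.9495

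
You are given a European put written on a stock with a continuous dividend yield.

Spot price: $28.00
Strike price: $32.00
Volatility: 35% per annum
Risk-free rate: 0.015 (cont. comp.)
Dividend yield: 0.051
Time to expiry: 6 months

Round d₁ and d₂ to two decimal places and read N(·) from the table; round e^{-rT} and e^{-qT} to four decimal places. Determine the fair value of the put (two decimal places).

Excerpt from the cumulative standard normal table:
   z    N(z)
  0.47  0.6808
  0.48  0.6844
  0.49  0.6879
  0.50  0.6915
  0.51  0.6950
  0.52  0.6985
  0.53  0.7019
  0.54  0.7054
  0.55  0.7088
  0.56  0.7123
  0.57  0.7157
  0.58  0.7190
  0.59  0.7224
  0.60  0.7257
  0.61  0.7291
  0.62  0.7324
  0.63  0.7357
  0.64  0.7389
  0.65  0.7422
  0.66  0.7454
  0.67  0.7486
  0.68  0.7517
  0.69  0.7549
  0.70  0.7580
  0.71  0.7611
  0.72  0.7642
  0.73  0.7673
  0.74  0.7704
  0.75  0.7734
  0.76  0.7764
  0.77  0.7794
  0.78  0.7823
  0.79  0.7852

$5.69

σ√T = 0.35 × 0.7071 = 0.2475
ln(S/K) + (r − q + σ²/2)T = ln(28/32) + (0.015 − 0.051 + 0.35²/2)·0.5 = -0.1335 + 0.0126 = -0.1209
d₁ = -0.1209 / 0.2475 = -0.4885 which rounds to -0.49
d₂ = d₁ − σ√T = -0.4885 − 0.2475 = -0.7360 which rounds to -0.74
e^(−qT) = e^(−0.051·0.5) = 0.9748;  e^(−rT) = e^(−0.015·0.5) = 0.9925
P = 32·0.9925·N(0.74) − 28·0.9748·N(0.49) = 32·0.9925·0.7704 − 28·0.9748·0.6879 = 24.4679 − 18.7758 = 5.6921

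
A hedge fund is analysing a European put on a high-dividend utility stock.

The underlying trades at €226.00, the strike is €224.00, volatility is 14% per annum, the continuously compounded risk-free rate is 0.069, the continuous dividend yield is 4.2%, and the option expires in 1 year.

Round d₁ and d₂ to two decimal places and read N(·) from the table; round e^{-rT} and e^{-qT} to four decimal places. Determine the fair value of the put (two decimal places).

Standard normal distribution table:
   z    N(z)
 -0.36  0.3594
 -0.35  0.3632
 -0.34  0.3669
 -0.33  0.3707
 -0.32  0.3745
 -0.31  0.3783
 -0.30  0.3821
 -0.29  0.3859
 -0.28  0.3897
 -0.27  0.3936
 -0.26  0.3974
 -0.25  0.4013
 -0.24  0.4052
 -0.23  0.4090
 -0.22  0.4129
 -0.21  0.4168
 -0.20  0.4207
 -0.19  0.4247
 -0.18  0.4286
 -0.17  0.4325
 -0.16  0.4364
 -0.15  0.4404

€8.45

σ√T = 0.14 × 1.0000 = 0.1400
d₁ = [ln(226/224) + (0.069 − 0.042 + 0.14²/2)·1] / 0.1400 = [0.0089 + 0.0368] / 0.1400 = 0.3263 ≈ 0.33
d₂ = d₁ − σ√T = 0.3263 − 0.1400 = 0.1863 ≈ 0.19
exp(−qT) = exp(−0.042·1) = 0.9589;  exp(−rT) = exp(−0.069·1) = 0.9333
P = 224·0.9333·N(-0.19) − 226·0.9589·N(-0.33) = 224·0.9333·0.4247 − 226·0.9589·0.3707 = 88.7874 − 80.3349 = 8.4525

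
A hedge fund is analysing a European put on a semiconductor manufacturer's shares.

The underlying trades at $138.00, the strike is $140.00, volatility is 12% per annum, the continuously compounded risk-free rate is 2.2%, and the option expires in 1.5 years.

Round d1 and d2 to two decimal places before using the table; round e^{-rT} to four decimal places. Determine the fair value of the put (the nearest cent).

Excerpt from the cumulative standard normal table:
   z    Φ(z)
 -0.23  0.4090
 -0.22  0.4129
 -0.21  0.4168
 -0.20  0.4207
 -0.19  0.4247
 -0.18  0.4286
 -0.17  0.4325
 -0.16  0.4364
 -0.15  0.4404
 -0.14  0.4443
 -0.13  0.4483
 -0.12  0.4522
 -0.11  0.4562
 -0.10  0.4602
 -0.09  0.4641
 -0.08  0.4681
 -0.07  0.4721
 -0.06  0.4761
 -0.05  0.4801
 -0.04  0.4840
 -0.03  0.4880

σ√T = 0.12 × 1.2247 = 0.1470
ln(S/K) + (r + σ²/2)T = ln(138/140) + (0.022 + 0.12²/2)·1.5 = -0.0144 + 0.0438 = 0.0294
d₁ = 0.0294 / 0.1470 = 0.2001 ⇒ 0.20
d₂ = d₁ − σ√T = 0.2001 − 0.1470 = 0.0531 ⇒ 0.05
exp(−rT) = exp(−0.022·1.5) = 0.9675
P = 140·0.9675·N(-0.05) − 138·N(-0.20) = 140·0.9675·0.4801 − 138·0.4207 = 65.0295 − 58.0566 = 6.9729

$6.97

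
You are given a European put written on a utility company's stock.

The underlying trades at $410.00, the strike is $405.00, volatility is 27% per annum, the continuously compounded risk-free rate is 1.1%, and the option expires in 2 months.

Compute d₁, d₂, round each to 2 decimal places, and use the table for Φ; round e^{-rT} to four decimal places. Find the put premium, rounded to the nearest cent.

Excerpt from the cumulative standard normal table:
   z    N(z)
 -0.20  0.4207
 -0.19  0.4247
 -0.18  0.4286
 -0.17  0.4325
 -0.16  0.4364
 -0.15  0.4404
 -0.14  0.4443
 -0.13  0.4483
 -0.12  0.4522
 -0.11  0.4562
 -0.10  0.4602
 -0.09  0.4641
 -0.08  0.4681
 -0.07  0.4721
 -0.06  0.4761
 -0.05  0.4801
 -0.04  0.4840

$15.13

σ√T = 0.27 × 0.4082 = 0.1102
d₁ = [ln(410/405) + (0.011 + ½·0.27²)·0.1667] / (σ√T) = (0.0123 + 0.0079) / 0.1102 = 0.1831 which rounds to 0.18
d₂ = 0.1831 − 0.1102 = 0.0728 which rounds to 0.07
e^(−rT) = e^(−0.011·0.1667) = 0.9982
N(−d₂) = N(-0.07) = 0.4721;  N(−d₁) = N(-0.18) = 0.4286
P = 405·0.9982·0.4721 − 410·0.4286 = 190.8563 − 175.7260 = 15.1303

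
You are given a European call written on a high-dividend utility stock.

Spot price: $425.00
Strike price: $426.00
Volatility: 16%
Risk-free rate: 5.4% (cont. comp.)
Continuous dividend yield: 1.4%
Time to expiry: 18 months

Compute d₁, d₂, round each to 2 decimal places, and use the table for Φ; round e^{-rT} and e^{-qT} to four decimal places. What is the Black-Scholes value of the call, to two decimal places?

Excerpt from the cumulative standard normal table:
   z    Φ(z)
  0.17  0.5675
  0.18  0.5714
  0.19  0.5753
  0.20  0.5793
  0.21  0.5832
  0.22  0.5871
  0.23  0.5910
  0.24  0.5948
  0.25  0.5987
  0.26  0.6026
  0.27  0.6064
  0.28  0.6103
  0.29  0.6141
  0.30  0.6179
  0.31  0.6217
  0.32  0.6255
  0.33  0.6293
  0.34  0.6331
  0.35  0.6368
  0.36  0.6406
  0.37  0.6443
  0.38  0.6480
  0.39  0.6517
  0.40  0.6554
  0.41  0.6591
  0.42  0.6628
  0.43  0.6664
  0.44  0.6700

σ√T = 0.16 × 1.2247 = 0.1960
d₁ = [ln(425/426) + (0.054 − 0.014 + ½·0.16²)·1.5] / (σ√T) = (-0.0024 + 0.0792) / 0.1960 = 0.3922 → 0.39
d₂ = 0.3922 − 0.1960 = 0.1962 → 0.20
e^(−qT) = e^(−0.014·1.5) = 0.9792;  e^(−rT) = e^(−0.054·1.5) = 0.9222
N(d₁) = N(0.39) = 0.6517;  N(d₂) = N(0.20) = 0.5793
C = 425·0.9792·0.6517 − 426·0.9222·0.5793 = 271.2115 − 227.5822 = 43.6293

$43.63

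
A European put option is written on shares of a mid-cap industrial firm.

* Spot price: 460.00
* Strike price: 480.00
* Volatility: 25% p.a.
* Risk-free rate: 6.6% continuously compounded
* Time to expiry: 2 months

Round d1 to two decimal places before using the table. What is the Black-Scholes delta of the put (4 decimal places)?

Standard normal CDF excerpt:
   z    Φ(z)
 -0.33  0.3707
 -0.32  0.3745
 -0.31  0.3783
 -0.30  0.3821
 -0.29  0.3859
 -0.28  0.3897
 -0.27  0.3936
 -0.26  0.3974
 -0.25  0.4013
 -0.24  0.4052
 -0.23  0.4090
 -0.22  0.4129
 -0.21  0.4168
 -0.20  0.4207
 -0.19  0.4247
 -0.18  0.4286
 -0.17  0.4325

σ√T = 0.25 × 0.4082 = 0.1021
d₁ = [ln(460/480) + (0.066 + ½·0.25²)·0.1667] / (σ√T) = (-0.0426 + 0.0162) / 0.1021 = -0.2582 ⇒ -0.26
N(d₁) = N(-0.26) = 0.3974
Δ_put = N(d₁) − 1 = 0.3974 − 1 = -0.6026

-0.6026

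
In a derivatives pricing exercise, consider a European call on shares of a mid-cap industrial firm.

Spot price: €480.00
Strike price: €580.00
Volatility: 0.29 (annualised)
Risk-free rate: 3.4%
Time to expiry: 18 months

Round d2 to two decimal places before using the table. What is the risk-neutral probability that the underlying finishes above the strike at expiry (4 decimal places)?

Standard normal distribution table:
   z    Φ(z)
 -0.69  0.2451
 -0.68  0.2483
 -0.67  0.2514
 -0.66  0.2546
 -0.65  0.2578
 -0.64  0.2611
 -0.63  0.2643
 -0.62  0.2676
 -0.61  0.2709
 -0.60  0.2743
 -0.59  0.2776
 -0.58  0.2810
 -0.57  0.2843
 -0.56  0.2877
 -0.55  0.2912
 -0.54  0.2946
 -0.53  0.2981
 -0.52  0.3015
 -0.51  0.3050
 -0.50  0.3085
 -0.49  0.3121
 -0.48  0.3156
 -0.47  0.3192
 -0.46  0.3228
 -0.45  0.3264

σ√T = 0.29·√1.5 = 0.3552
ln(S/K) + (r + σ²/2)T = ln(480/580) + (0.034 + 0.29²/2)·1.5 = -0.1892 + 0.1141 = -0.0752
d₁ = -0.0752 / 0.3552 = -0.2116 → -0.21
d₂ = d₁ − σ√T = -0.2116 − 0.3552 = -0.5668 → -0.57
Risk-neutral Pr[S_T > K] = N(d₂) = N(-0.57) = 0.2843

0.2843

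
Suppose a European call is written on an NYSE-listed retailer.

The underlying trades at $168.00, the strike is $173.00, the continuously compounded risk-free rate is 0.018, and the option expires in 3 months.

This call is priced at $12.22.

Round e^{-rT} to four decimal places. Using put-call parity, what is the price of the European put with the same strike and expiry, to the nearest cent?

$16.44

exp(−rT) = exp(−0.018·0.25) = 0.9955
Put-call parity: C − P = S − K·e^(−rT) = 168 − 173·0.9955 = 168 − 172.2215 = -4.2215
P = C − (C − P) = 12.22 − (-4.2215) = 16.4415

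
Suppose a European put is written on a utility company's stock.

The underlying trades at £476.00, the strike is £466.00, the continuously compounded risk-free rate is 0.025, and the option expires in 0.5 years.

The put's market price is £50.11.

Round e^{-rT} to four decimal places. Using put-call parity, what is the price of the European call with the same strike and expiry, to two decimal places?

£65.89

e^(−rT) = e^(−0.025·0.5) = 0.9876
Put-call parity: C − P = S − K·e^(−rT) = 476 − 466·0.9876 = 476 − 460.2216 = 15.7784
C = P + (C − P) = 50.11 + (15.7784) = 65.8884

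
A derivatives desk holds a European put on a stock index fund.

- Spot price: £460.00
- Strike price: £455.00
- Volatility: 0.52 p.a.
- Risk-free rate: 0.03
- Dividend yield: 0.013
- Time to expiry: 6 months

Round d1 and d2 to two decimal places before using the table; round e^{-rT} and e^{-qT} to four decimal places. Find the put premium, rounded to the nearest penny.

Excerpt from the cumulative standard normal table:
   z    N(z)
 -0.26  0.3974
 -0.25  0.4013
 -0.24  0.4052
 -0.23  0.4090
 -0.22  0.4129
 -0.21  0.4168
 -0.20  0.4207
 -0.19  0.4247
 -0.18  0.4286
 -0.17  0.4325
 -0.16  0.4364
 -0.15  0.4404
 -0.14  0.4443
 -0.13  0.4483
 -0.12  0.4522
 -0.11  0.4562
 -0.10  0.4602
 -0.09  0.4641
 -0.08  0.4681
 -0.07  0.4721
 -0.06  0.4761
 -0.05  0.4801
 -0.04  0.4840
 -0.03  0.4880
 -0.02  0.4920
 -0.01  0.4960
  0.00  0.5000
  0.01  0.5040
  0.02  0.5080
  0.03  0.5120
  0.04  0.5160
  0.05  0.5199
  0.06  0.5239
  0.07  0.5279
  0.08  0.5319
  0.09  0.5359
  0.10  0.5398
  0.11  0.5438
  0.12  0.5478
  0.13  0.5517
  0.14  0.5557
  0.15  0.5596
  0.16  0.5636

σ√T = 0.52·√0.5 = 0.3677
d₁ = [ln(460/455) + (0.03 − 0.013 + ½·0.52²)·0.5] / (σ√T) = (0.0109 + 0.0761) / 0.3677 = 0.2367 which rounds to 0.24
d₂ = 0.2367 − 0.3677 = -0.1310 which rounds to -0.13
exp(−qT) = exp(−0.013·0.5) = 0.9935;  exp(−rT) = exp(−0.03·0.5) = 0.9851
P = 455·0.9851·N(0.13) − 460·0.9935·N(-0.24) = 455·0.9851·0.5517 − 460·0.9935·0.4052 = 247.2832 − 185.1805 = 62.1028

£62.10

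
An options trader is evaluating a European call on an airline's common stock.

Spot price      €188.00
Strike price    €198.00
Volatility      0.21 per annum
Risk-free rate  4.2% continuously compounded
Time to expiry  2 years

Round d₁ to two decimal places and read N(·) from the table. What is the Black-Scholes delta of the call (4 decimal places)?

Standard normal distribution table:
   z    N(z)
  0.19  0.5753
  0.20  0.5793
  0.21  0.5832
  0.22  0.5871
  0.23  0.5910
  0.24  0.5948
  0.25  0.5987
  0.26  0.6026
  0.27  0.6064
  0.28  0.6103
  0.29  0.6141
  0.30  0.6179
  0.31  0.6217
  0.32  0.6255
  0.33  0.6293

0.6026

σ√T = 0.21 × 1.4142 = 0.2970
d₁ = [ln(188/198) + (0.042 + 0.21²/2)·2] / 0.2970 = [-0.0518 + 0.1281] / 0.2970 = 0.2568 ⇒ 0.26
N(d₁) = N(0.26) = 0.6026
Δ_call = N(d₁) = 0.6026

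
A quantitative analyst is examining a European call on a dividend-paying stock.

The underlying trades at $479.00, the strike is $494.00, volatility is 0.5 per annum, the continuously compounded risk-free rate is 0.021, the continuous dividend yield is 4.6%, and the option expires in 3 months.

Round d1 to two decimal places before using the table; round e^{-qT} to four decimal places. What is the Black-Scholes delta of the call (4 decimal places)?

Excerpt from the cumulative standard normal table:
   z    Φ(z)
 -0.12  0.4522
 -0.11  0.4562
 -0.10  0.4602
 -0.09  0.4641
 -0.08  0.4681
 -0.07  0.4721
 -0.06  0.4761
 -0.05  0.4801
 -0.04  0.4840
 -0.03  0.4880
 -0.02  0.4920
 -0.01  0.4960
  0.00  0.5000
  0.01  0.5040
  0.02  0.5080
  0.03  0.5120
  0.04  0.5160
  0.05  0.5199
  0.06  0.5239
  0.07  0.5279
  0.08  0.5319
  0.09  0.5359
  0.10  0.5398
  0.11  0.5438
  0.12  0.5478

σ√T = 0.5 × 0.5000 = 0.2500
d₁ = [ln(479/494) + (0.021 − 0.046 + ½·0.5²)·0.25] / (σ√T) = (-0.0308 + 0.0250) / 0.2500 = -0.0233 → -0.02
N(d₁) = N(-0.02) = 0.4920
Δ_call = exp(−qT)·N(d₁) = 0.9886·0.4920 = 0.4864

0.4864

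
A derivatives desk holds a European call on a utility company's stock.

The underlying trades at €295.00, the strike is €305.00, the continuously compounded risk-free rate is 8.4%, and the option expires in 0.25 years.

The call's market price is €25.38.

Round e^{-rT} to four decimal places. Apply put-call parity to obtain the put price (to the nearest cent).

e^(−rT) = e^(−0.084·0.25) = 0.9792
Put-call parity: C − P = S − K·e^(−rT) = 295 − 305·0.9792 = 295 − 298.6560 = -3.6560
P = C − (C − P) = 25.38 − (-3.6560) = 29.0360

€29.04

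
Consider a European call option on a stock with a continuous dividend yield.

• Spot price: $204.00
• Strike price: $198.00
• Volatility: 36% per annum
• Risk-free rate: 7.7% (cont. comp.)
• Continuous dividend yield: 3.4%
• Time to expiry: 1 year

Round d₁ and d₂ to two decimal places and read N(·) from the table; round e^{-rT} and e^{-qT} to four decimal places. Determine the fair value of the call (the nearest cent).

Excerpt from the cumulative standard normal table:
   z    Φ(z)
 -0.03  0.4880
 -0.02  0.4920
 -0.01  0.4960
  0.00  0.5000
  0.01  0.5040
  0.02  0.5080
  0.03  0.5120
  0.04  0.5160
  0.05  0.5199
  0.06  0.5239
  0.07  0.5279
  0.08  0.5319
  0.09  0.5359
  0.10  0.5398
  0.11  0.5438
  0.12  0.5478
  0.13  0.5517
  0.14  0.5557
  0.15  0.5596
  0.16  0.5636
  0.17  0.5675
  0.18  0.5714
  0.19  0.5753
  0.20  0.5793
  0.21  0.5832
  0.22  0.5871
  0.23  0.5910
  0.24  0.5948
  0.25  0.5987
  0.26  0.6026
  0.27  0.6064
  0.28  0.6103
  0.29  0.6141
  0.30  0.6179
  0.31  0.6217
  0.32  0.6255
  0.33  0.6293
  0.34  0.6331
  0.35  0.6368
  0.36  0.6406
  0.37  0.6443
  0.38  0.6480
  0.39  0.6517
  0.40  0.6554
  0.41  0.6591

$34.65

σ√T = 0.36 × 1.0000 = 0.3600
d₁ = [ln(204/198) + (0.077 − 0.034 + ½·0.36²)·1] / (σ√T) = (0.0299 + 0.1078) / 0.3600 = 0.3824 ⇒ 0.38
d₂ = 0.3824 − 0.3600 = 0.0224 ⇒ 0.02
exp(−qT) = exp(−0.034·1) = 0.9666;  exp(−rT) = exp(−0.077·1) = 0.9259
N(d₁) = N(0.38) = 0.6480;  N(d₂) = N(0.02) = 0.5080
C = 204·0.9666·0.6480 − 198·0.9259·0.5080 = 127.7768 − 93.1307 = 34.6461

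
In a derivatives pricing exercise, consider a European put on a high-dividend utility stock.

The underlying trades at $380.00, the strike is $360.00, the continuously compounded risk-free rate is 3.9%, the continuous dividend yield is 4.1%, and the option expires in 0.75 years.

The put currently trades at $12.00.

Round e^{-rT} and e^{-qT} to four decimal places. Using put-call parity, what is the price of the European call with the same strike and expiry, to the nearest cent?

e^(−qT) = e^(−0.041·0.75) = 0.9697;  e^(−rT) = e^(−0.039·0.75) = 0.9712
Put-call parity: C − P = S·e^(−qT) − K·e^(−rT) = 380·0.9697 − 360·0.9712 = 368.4860 − 349.6320 = 18.8540
C = P + (C − P) = 12.00 + (18.8540) = 30.8540

$30.85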